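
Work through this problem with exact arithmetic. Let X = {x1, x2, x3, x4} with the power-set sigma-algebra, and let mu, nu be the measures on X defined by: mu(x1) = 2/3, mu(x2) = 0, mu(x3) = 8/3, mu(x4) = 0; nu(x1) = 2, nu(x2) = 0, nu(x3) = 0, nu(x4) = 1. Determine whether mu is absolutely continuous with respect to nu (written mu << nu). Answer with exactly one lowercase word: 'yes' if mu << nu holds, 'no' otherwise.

mu << nu means: every nu-null measurable set is also mu-null; equivalently, for every atom x, if nu({x}) = 0 then mu({x}) = 0.
Checking each atom:
  x1: nu = 2 > 0 -> no constraint.
  x2: nu = 0, mu = 0 -> consistent with mu << nu.
  x3: nu = 0, mu = 8/3 > 0 -> violates mu << nu.
  x4: nu = 1 > 0 -> no constraint.
The atom(s) x3 violate the condition (nu = 0 but mu > 0). Therefore mu is NOT absolutely continuous w.r.t. nu.

no


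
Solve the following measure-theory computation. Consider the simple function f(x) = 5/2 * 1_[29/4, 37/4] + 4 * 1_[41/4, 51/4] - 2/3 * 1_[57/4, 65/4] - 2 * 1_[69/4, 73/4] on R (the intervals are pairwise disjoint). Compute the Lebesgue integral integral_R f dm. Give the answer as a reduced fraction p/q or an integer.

For a simple function f = sum_i c_i * 1_{A_i} with disjoint A_i,
  integral f dm = sum_i c_i * m(A_i).
Lengths of the A_i:
  m(A_1) = 37/4 - 29/4 = 2.
  m(A_2) = 51/4 - 41/4 = 5/2.
  m(A_3) = 65/4 - 57/4 = 2.
  m(A_4) = 73/4 - 69/4 = 1.
Contributions c_i * m(A_i):
  (5/2) * (2) = 5.
  (4) * (5/2) = 10.
  (-2/3) * (2) = -4/3.
  (-2) * (1) = -2.
Total: 5 + 10 - 4/3 - 2 = 35/3.

35/3


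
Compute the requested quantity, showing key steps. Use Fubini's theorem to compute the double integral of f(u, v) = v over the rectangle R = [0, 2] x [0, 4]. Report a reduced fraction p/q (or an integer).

f(u, v) is a tensor product of a function of u and a function of v, and both factors are bounded continuous (hence Lebesgue integrable) on the rectangle, so Fubini's theorem applies:
  integral_R f d(m x m) = (integral_a1^b1 1 du) * (integral_a2^b2 v dv).
Inner integral in u: integral_{0}^{2} 1 du = (2^1 - 0^1)/1
  = 2.
Inner integral in v: integral_{0}^{4} v dv = (4^2 - 0^2)/2
  = 8.
Product: (2) * (8) = 16.

16


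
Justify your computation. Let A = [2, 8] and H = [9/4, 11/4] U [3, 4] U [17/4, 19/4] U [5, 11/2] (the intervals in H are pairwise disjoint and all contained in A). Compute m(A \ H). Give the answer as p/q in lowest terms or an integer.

The ambient interval has length m(A) = 8 - 2 = 6.
Since the holes are disjoint and sit inside A, by finite additivity
  m(H) = sum_i (b_i - a_i), and m(A \ H) = m(A) - m(H).
Computing the hole measures:
  m(H_1) = 11/4 - 9/4 = 1/2.
  m(H_2) = 4 - 3 = 1.
  m(H_3) = 19/4 - 17/4 = 1/2.
  m(H_4) = 11/2 - 5 = 1/2.
Summed: m(H) = 1/2 + 1 + 1/2 + 1/2 = 5/2.
So m(A \ H) = 6 - 5/2 = 7/2.

7/2


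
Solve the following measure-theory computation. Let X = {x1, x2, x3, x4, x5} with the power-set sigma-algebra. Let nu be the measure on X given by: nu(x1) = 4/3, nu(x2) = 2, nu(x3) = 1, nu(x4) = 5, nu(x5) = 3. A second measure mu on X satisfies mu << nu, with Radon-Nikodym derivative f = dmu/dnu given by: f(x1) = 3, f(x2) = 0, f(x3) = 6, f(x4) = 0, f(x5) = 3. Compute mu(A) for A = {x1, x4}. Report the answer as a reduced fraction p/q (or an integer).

By the defining property of the Radon-Nikodym derivative, for every measurable set A,
  mu(A) = integral_A f dnu.
Since nu is a discrete measure concentrated on the atoms of X, the integral over A reduces to the sum
  mu(A) = sum_{x in A} f(x) * nu({x}).
Computing each term:
  x1: f(x1) * nu(x1) = 3 * 4/3 = 4.
  x4: f(x4) * nu(x4) = 0 * 5 = 0.
Summing: mu(A) = 4 + 0 = 4.

4


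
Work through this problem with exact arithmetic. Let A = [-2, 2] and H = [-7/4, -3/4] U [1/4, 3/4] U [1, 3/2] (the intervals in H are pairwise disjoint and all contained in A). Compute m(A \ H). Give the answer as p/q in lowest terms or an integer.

The ambient interval has length m(A) = 2 - (-2) = 4.
Since the holes are disjoint and sit inside A, by finite additivity
  m(H) = sum_i (b_i - a_i), and m(A \ H) = m(A) - m(H).
Computing the hole measures:
  m(H_1) = -3/4 - (-7/4) = 1.
  m(H_2) = 3/4 - 1/4 = 1/2.
  m(H_3) = 3/2 - 1 = 1/2.
Summed: m(H) = 1 + 1/2 + 1/2 = 2.
So m(A \ H) = 4 - 2 = 2.

2


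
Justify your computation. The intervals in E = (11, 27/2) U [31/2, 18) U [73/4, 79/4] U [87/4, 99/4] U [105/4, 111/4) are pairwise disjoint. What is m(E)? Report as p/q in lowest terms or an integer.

For pairwise disjoint intervals, m(union_i I_i) = sum_i m(I_i),
and m is invariant under swapping open/closed endpoints (single points have measure 0).
So m(E) = sum_i (b_i - a_i).
  I_1 has length 27/2 - 11 = 5/2.
  I_2 has length 18 - 31/2 = 5/2.
  I_3 has length 79/4 - 73/4 = 3/2.
  I_4 has length 99/4 - 87/4 = 3.
  I_5 has length 111/4 - 105/4 = 3/2.
Summing:
  m(E) = 5/2 + 5/2 + 3/2 + 3 + 3/2 = 11.

11


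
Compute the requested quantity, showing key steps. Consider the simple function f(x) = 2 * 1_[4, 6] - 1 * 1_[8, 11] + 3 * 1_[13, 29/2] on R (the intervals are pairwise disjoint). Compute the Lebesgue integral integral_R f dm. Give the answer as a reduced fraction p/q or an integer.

For a simple function f = sum_i c_i * 1_{A_i} with disjoint A_i,
  integral f dm = sum_i c_i * m(A_i).
Lengths of the A_i:
  m(A_1) = 6 - 4 = 2.
  m(A_2) = 11 - 8 = 3.
  m(A_3) = 29/2 - 13 = 3/2.
Contributions c_i * m(A_i):
  (2) * (2) = 4.
  (-1) * (3) = -3.
  (3) * (3/2) = 9/2.
Total: 4 - 3 + 9/2 = 11/2.

11/2


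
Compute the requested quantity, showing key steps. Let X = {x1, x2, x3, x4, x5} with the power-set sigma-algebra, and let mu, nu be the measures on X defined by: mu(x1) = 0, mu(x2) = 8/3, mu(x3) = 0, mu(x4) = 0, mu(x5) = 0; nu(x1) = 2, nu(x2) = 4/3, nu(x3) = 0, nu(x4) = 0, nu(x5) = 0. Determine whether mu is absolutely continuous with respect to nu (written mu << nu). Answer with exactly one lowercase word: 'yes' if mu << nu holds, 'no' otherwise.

mu << nu means: every nu-null measurable set is also mu-null; equivalently, for every atom x, if nu({x}) = 0 then mu({x}) = 0.
Checking each atom:
  x1: nu = 2 > 0 -> no constraint.
  x2: nu = 4/3 > 0 -> no constraint.
  x3: nu = 0, mu = 0 -> consistent with mu << nu.
  x4: nu = 0, mu = 0 -> consistent with mu << nu.
  x5: nu = 0, mu = 0 -> consistent with mu << nu.
No atom violates the condition. Therefore mu << nu.

yes


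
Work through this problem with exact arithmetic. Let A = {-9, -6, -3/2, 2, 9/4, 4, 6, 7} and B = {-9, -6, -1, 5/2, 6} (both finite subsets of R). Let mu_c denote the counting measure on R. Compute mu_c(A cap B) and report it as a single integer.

Counting measure on a finite set equals cardinality. mu_c(A cap B) = |A cap B| (elements appearing in both).
Enumerating the elements of A that also lie in B gives 3 element(s).
So mu_c(A cap B) = 3.

3


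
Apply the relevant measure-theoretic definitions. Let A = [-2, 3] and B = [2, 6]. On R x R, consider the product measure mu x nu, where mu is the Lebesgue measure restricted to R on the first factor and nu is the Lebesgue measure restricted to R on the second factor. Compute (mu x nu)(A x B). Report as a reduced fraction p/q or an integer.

For a measurable rectangle A x B, the product measure satisfies
  (mu x nu)(A x B) = mu(A) * nu(B).
  mu(A) = 5.
  nu(B) = 4.
  (mu x nu)(A x B) = 5 * 4 = 20.

20


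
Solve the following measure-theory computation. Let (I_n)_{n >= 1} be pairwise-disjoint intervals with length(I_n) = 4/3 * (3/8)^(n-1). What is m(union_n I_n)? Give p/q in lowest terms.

By countable additivity of the Lebesgue measure on pairwise disjoint measurable sets,
  m(union_{n >= 1} I_n) = sum_{n >= 1} m(I_n) = sum_{n >= 1} a * r^(n-1),
  with a = 4/3 and r = 3/8.
Since 0 < r = 3/8 < 1, the geometric series converges:
  sum_{n >= 1} a * r^(n-1) = a / (1 - r).
  = 4/3 / (1 - 3/8)
  = 4/3 / (5/8)
  = 32/15.

32/15


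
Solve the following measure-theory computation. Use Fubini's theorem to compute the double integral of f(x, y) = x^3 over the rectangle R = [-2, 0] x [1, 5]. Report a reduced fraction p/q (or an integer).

f(x, y) is a tensor product of a function of x and a function of y, and both factors are bounded continuous (hence Lebesgue integrable) on the rectangle, so Fubini's theorem applies:
  integral_R f d(m x m) = (integral_a1^b1 x^3 dx) * (integral_a2^b2 1 dy).
Inner integral in x: integral_{-2}^{0} x^3 dx = (0^4 - (-2)^4)/4
  = -4.
Inner integral in y: integral_{1}^{5} 1 dy = (5^1 - 1^1)/1
  = 4.
Product: (-4) * (4) = -16.

-16


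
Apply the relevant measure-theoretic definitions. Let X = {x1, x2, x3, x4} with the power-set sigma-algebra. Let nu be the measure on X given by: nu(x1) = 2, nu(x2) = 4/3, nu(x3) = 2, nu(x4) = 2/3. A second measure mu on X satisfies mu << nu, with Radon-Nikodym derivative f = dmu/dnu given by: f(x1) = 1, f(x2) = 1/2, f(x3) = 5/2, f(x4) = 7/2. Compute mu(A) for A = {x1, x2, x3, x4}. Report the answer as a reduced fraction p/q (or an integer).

By the defining property of the Radon-Nikodym derivative, for every measurable set A,
  mu(A) = integral_A f dnu.
Since nu is a discrete measure concentrated on the atoms of X, the integral over A reduces to the sum
  mu(A) = sum_{x in A} f(x) * nu({x}).
Computing each term:
  x1: f(x1) * nu(x1) = 1 * 2 = 2.
  x2: f(x2) * nu(x2) = 1/2 * 4/3 = 2/3.
  x3: f(x3) * nu(x3) = 5/2 * 2 = 5.
  x4: f(x4) * nu(x4) = 7/2 * 2/3 = 7/3.
Summing: mu(A) = 2 + 2/3 + 5 + 7/3 = 10.

10


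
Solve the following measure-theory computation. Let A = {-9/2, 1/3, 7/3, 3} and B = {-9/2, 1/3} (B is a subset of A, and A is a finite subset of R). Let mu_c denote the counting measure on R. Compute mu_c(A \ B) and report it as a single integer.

Counting measure assigns mu_c(E) = |E| (number of elements) when E is finite. For B subset A, A \ B is the set of elements of A not in B, so |A \ B| = |A| - |B|.
|A| = 4, |B| = 2, so mu_c(A \ B) = 4 - 2 = 2.

2


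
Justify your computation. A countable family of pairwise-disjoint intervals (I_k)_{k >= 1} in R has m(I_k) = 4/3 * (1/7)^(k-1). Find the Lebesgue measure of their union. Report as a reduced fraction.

By countable additivity of the Lebesgue measure on pairwise disjoint measurable sets,
  m(union_{k >= 1} I_k) = sum_{k >= 1} m(I_k) = sum_{k >= 1} a * r^(k-1),
  with a = 4/3 and r = 1/7.
Since 0 < r = 1/7 < 1, the geometric series converges:
  sum_{k >= 1} a * r^(k-1) = a / (1 - r).
  = 4/3 / (1 - 1/7)
  = 4/3 / (6/7)
  = 14/9.

14/9


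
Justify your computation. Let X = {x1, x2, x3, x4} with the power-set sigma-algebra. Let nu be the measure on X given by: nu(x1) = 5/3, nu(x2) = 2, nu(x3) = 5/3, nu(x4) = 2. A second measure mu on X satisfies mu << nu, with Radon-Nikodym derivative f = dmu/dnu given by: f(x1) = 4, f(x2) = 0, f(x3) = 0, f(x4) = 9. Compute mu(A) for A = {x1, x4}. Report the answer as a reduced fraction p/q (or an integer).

By the defining property of the Radon-Nikodym derivative, for every measurable set A,
  mu(A) = integral_A f dnu.
Since nu is a discrete measure concentrated on the atoms of X, the integral over A reduces to the sum
  mu(A) = sum_{x in A} f(x) * nu({x}).
Computing each term:
  x1: f(x1) * nu(x1) = 4 * 5/3 = 20/3.
  x4: f(x4) * nu(x4) = 9 * 2 = 18.
Summing: mu(A) = 20/3 + 18 = 74/3.

74/3


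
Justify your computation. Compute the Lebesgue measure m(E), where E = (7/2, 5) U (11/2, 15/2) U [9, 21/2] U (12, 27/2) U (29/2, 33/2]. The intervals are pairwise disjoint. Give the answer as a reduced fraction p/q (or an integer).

For pairwise disjoint intervals, m(union_i I_i) = sum_i m(I_i),
and m is invariant under swapping open/closed endpoints (single points have measure 0).
So m(E) = sum_i (b_i - a_i).
  I_1 has length 5 - 7/2 = 3/2.
  I_2 has length 15/2 - 11/2 = 2.
  I_3 has length 21/2 - 9 = 3/2.
  I_4 has length 27/2 - 12 = 3/2.
  I_5 has length 33/2 - 29/2 = 2.
Summing:
  m(E) = 3/2 + 2 + 3/2 + 3/2 + 2 = 17/2.

17/2


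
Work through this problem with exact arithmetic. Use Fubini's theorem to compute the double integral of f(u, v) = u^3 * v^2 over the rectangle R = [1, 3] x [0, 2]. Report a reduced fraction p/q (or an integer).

f(u, v) is a tensor product of a function of u and a function of v, and both factors are bounded continuous (hence Lebesgue integrable) on the rectangle, so Fubini's theorem applies:
  integral_R f d(m x m) = (integral_a1^b1 u^3 du) * (integral_a2^b2 v^2 dv).
Inner integral in u: integral_{1}^{3} u^3 du = (3^4 - 1^4)/4
  = 20.
Inner integral in v: integral_{0}^{2} v^2 dv = (2^3 - 0^3)/3
  = 8/3.
Product: (20) * (8/3) = 160/3.

160/3


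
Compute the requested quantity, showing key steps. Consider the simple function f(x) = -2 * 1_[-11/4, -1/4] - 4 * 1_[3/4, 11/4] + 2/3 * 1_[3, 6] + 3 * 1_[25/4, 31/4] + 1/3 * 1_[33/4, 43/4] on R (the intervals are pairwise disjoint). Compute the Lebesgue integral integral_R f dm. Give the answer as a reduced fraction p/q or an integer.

For a simple function f = sum_i c_i * 1_{A_i} with disjoint A_i,
  integral f dm = sum_i c_i * m(A_i).
Lengths of the A_i:
  m(A_1) = -1/4 - (-11/4) = 5/2.
  m(A_2) = 11/4 - 3/4 = 2.
  m(A_3) = 6 - 3 = 3.
  m(A_4) = 31/4 - 25/4 = 3/2.
  m(A_5) = 43/4 - 33/4 = 5/2.
Contributions c_i * m(A_i):
  (-2) * (5/2) = -5.
  (-4) * (2) = -8.
  (2/3) * (3) = 2.
  (3) * (3/2) = 9/2.
  (1/3) * (5/2) = 5/6.
Total: -5 - 8 + 2 + 9/2 + 5/6 = -17/3.

-17/3


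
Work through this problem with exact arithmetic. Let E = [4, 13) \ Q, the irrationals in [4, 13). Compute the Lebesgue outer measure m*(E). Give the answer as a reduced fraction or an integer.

The interval I = [4, 13) has m(I) = 13 - 4 = 9 (endpoints are measure-zero, so open/closed/half-open agree). Write I = (I cap Q) u (I \ Q). The rationals in I are countable, so m*(I cap Q) = 0 (cover each rational by intervals whose total length is arbitrarily small). By countable subadditivity m*(I) <= m*(I cap Q) + m*(I \ Q), hence m*(I \ Q) >= m(I) = 9. The reverse inequality m*(I \ Q) <= m*(I) = 9 is trivial since (I \ Q) is a subset of I. Therefore m*(I \ Q) = 9.

9


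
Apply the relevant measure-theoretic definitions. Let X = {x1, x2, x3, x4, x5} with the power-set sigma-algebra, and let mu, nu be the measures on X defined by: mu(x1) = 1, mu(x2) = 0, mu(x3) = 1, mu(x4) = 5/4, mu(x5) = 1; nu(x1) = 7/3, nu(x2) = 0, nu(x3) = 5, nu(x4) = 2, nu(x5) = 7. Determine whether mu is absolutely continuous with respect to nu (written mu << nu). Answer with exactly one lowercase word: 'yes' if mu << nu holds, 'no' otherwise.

mu << nu means: every nu-null measurable set is also mu-null; equivalently, for every atom x, if nu({x}) = 0 then mu({x}) = 0.
Checking each atom:
  x1: nu = 7/3 > 0 -> no constraint.
  x2: nu = 0, mu = 0 -> consistent with mu << nu.
  x3: nu = 5 > 0 -> no constraint.
  x4: nu = 2 > 0 -> no constraint.
  x5: nu = 7 > 0 -> no constraint.
No atom violates the condition. Therefore mu << nu.

yes


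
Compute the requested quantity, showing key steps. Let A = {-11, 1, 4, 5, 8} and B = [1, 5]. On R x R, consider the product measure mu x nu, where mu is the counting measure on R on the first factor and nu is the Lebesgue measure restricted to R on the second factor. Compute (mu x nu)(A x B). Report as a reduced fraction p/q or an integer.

For a measurable rectangle A x B, the product measure satisfies
  (mu x nu)(A x B) = mu(A) * nu(B).
  mu(A) = 5.
  nu(B) = 4.
  (mu x nu)(A x B) = 5 * 4 = 20.

20


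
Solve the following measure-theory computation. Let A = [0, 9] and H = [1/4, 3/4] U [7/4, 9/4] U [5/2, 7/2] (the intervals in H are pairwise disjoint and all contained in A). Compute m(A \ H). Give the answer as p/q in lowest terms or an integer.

The ambient interval has length m(A) = 9 - 0 = 9.
Since the holes are disjoint and sit inside A, by finite additivity
  m(H) = sum_i (b_i - a_i), and m(A \ H) = m(A) - m(H).
Computing the hole measures:
  m(H_1) = 3/4 - 1/4 = 1/2.
  m(H_2) = 9/4 - 7/4 = 1/2.
  m(H_3) = 7/2 - 5/2 = 1.
Summed: m(H) = 1/2 + 1/2 + 1 = 2.
So m(A \ H) = 9 - 2 = 7.

7


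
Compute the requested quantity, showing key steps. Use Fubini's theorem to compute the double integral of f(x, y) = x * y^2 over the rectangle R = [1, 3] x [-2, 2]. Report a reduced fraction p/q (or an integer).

f(x, y) is a tensor product of a function of x and a function of y, and both factors are bounded continuous (hence Lebesgue integrable) on the rectangle, so Fubini's theorem applies:
  integral_R f d(m x m) = (integral_a1^b1 x dx) * (integral_a2^b2 y^2 dy).
Inner integral in x: integral_{1}^{3} x dx = (3^2 - 1^2)/2
  = 4.
Inner integral in y: integral_{-2}^{2} y^2 dy = (2^3 - (-2)^3)/3
  = 16/3.
Product: (4) * (16/3) = 64/3.

64/3


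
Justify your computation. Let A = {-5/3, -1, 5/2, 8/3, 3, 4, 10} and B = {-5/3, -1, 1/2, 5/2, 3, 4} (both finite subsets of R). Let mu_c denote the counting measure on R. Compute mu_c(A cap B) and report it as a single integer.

Counting measure on a finite set equals cardinality. mu_c(A cap B) = |A cap B| (elements appearing in both).
Enumerating the elements of A that also lie in B gives 5 element(s).
So mu_c(A cap B) = 5.

5


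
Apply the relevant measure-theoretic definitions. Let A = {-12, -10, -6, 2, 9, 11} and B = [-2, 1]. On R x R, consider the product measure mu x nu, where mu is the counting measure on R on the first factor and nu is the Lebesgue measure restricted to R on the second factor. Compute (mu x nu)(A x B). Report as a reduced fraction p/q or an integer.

For a measurable rectangle A x B, the product measure satisfies
  (mu x nu)(A x B) = mu(A) * nu(B).
  mu(A) = 6.
  nu(B) = 3.
  (mu x nu)(A x B) = 6 * 3 = 18.

18


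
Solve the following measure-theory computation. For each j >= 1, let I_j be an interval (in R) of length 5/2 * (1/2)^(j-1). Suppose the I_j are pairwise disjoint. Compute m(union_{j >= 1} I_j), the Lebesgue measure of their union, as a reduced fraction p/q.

By countable additivity of the Lebesgue measure on pairwise disjoint measurable sets,
  m(union_{j >= 1} I_j) = sum_{j >= 1} m(I_j) = sum_{j >= 1} a * r^(j-1),
  with a = 5/2 and r = 1/2.
Since 0 < r = 1/2 < 1, the geometric series converges:
  sum_{j >= 1} a * r^(j-1) = a / (1 - r).
  = 5/2 / (1 - 1/2)
  = 5/2 / (1/2)
  = 5.

5


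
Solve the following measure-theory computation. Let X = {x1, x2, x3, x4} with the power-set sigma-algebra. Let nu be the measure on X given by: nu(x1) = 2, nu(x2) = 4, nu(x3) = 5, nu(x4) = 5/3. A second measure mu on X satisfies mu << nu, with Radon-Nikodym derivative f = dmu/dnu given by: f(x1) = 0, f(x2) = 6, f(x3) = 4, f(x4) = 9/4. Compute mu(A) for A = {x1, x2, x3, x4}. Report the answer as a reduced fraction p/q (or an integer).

By the defining property of the Radon-Nikodym derivative, for every measurable set A,
  mu(A) = integral_A f dnu.
Since nu is a discrete measure concentrated on the atoms of X, the integral over A reduces to the sum
  mu(A) = sum_{x in A} f(x) * nu({x}).
Computing each term:
  x1: f(x1) * nu(x1) = 0 * 2 = 0.
  x2: f(x2) * nu(x2) = 6 * 4 = 24.
  x3: f(x3) * nu(x3) = 4 * 5 = 20.
  x4: f(x4) * nu(x4) = 9/4 * 5/3 = 15/4.
Summing: mu(A) = 0 + 24 + 20 + 15/4 = 191/4.

191/4


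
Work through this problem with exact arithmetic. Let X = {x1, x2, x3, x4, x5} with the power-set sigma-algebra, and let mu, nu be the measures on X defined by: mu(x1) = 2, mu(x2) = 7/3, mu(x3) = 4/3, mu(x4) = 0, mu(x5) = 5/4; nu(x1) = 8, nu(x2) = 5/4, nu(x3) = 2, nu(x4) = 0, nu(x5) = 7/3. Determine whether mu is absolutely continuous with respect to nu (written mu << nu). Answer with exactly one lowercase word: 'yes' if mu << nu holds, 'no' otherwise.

mu << nu means: every nu-null measurable set is also mu-null; equivalently, for every atom x, if nu({x}) = 0 then mu({x}) = 0.
Checking each atom:
  x1: nu = 8 > 0 -> no constraint.
  x2: nu = 5/4 > 0 -> no constraint.
  x3: nu = 2 > 0 -> no constraint.
  x4: nu = 0, mu = 0 -> consistent with mu << nu.
  x5: nu = 7/3 > 0 -> no constraint.
No atom violates the condition. Therefore mu << nu.

yes


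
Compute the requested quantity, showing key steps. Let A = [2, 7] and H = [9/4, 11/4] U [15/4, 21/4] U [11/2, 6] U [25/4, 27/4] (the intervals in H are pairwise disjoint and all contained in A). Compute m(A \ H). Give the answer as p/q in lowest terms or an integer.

The ambient interval has length m(A) = 7 - 2 = 5.
Since the holes are disjoint and sit inside A, by finite additivity
  m(H) = sum_i (b_i - a_i), and m(A \ H) = m(A) - m(H).
Computing the hole measures:
  m(H_1) = 11/4 - 9/4 = 1/2.
  m(H_2) = 21/4 - 15/4 = 3/2.
  m(H_3) = 6 - 11/2 = 1/2.
  m(H_4) = 27/4 - 25/4 = 1/2.
Summed: m(H) = 1/2 + 3/2 + 1/2 + 1/2 = 3.
So m(A \ H) = 5 - 3 = 2.

2


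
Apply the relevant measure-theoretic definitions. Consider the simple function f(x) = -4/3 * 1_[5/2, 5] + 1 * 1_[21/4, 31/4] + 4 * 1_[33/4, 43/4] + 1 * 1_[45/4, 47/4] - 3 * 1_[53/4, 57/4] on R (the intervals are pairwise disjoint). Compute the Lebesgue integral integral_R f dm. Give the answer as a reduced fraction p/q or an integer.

For a simple function f = sum_i c_i * 1_{A_i} with disjoint A_i,
  integral f dm = sum_i c_i * m(A_i).
Lengths of the A_i:
  m(A_1) = 5 - 5/2 = 5/2.
  m(A_2) = 31/4 - 21/4 = 5/2.
  m(A_3) = 43/4 - 33/4 = 5/2.
  m(A_4) = 47/4 - 45/4 = 1/2.
  m(A_5) = 57/4 - 53/4 = 1.
Contributions c_i * m(A_i):
  (-4/3) * (5/2) = -10/3.
  (1) * (5/2) = 5/2.
  (4) * (5/2) = 10.
  (1) * (1/2) = 1/2.
  (-3) * (1) = -3.
Total: -10/3 + 5/2 + 10 + 1/2 - 3 = 20/3.

20/3


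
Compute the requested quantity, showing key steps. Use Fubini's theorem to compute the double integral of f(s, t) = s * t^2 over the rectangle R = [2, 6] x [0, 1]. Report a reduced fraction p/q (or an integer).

f(s, t) is a tensor product of a function of s and a function of t, and both factors are bounded continuous (hence Lebesgue integrable) on the rectangle, so Fubini's theorem applies:
  integral_R f d(m x m) = (integral_a1^b1 s ds) * (integral_a2^b2 t^2 dt).
Inner integral in s: integral_{2}^{6} s ds = (6^2 - 2^2)/2
  = 16.
Inner integral in t: integral_{0}^{1} t^2 dt = (1^3 - 0^3)/3
  = 1/3.
Product: (16) * (1/3) = 16/3.

16/3


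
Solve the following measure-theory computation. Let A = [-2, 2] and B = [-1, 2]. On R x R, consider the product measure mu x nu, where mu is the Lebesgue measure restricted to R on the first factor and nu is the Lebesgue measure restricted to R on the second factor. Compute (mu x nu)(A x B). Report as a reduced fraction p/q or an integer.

For a measurable rectangle A x B, the product measure satisfies
  (mu x nu)(A x B) = mu(A) * nu(B).
  mu(A) = 4.
  nu(B) = 3.
  (mu x nu)(A x B) = 4 * 3 = 12.

12


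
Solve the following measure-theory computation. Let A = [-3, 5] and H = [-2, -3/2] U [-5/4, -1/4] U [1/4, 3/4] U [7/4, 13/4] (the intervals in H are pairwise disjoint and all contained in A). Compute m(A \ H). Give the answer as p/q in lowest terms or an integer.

The ambient interval has length m(A) = 5 - (-3) = 8.
Since the holes are disjoint and sit inside A, by finite additivity
  m(H) = sum_i (b_i - a_i), and m(A \ H) = m(A) - m(H).
Computing the hole measures:
  m(H_1) = -3/2 - (-2) = 1/2.
  m(H_2) = -1/4 - (-5/4) = 1.
  m(H_3) = 3/4 - 1/4 = 1/2.
  m(H_4) = 13/4 - 7/4 = 3/2.
Summed: m(H) = 1/2 + 1 + 1/2 + 3/2 = 7/2.
So m(A \ H) = 8 - 7/2 = 9/2.

9/2


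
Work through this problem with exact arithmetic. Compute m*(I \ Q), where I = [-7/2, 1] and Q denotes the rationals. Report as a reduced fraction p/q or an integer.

The interval I = [-7/2, 1] has m(I) = 1 - (-7/2) = 9/2 (endpoints are measure-zero, so open/closed/half-open agree). Write I = (I cap Q) u (I \ Q). The rationals in I are countable, so m*(I cap Q) = 0 (cover each rational by intervals whose total length is arbitrarily small). By countable subadditivity m*(I) <= m*(I cap Q) + m*(I \ Q), hence m*(I \ Q) >= m(I) = 9/2. The reverse inequality m*(I \ Q) <= m*(I) = 9/2 is trivial since (I \ Q) is a subset of I. Therefore m*(I \ Q) = 9/2.

9/2


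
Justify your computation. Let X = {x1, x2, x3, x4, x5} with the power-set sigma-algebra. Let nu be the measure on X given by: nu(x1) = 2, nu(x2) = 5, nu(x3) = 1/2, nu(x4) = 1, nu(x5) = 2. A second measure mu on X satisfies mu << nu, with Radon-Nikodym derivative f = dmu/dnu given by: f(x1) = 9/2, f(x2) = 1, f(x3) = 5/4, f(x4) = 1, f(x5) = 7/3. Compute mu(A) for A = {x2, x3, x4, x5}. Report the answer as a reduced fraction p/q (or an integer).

By the defining property of the Radon-Nikodym derivative, for every measurable set A,
  mu(A) = integral_A f dnu.
Since nu is a discrete measure concentrated on the atoms of X, the integral over A reduces to the sum
  mu(A) = sum_{x in A} f(x) * nu({x}).
Computing each term:
  x2: f(x2) * nu(x2) = 1 * 5 = 5.
  x3: f(x3) * nu(x3) = 5/4 * 1/2 = 5/8.
  x4: f(x4) * nu(x4) = 1 * 1 = 1.
  x5: f(x5) * nu(x5) = 7/3 * 2 = 14/3.
Summing: mu(A) = 5 + 5/8 + 1 + 14/3 = 271/24.

271/24


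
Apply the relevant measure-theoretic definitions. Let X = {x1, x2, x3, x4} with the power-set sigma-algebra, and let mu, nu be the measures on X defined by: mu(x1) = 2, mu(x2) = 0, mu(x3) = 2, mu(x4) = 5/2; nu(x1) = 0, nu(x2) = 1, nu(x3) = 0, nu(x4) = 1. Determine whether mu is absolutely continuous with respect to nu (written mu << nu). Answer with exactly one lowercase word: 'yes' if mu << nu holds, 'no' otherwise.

mu << nu means: every nu-null measurable set is also mu-null; equivalently, for every atom x, if nu({x}) = 0 then mu({x}) = 0.
Checking each atom:
  x1: nu = 0, mu = 2 > 0 -> violates mu << nu.
  x2: nu = 1 > 0 -> no constraint.
  x3: nu = 0, mu = 2 > 0 -> violates mu << nu.
  x4: nu = 1 > 0 -> no constraint.
The atom(s) x1, x3 violate the condition (nu = 0 but mu > 0). Therefore mu is NOT absolutely continuous w.r.t. nu.

no


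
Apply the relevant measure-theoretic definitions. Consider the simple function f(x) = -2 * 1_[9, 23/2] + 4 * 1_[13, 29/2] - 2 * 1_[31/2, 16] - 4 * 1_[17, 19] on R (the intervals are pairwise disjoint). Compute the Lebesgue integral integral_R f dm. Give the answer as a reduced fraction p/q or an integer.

For a simple function f = sum_i c_i * 1_{A_i} with disjoint A_i,
  integral f dm = sum_i c_i * m(A_i).
Lengths of the A_i:
  m(A_1) = 23/2 - 9 = 5/2.
  m(A_2) = 29/2 - 13 = 3/2.
  m(A_3) = 16 - 31/2 = 1/2.
  m(A_4) = 19 - 17 = 2.
Contributions c_i * m(A_i):
  (-2) * (5/2) = -5.
  (4) * (3/2) = 6.
  (-2) * (1/2) = -1.
  (-4) * (2) = -8.
Total: -5 + 6 - 1 - 8 = -8.

-8


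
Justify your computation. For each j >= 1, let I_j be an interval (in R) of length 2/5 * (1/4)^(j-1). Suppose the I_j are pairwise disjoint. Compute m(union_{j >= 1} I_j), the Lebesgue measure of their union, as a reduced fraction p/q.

By countable additivity of the Lebesgue measure on pairwise disjoint measurable sets,
  m(union_{j >= 1} I_j) = sum_{j >= 1} m(I_j) = sum_{j >= 1} a * r^(j-1),
  with a = 2/5 and r = 1/4.
Since 0 < r = 1/4 < 1, the geometric series converges:
  sum_{j >= 1} a * r^(j-1) = a / (1 - r).
  = 2/5 / (1 - 1/4)
  = 2/5 / (3/4)
  = 8/15.

8/15


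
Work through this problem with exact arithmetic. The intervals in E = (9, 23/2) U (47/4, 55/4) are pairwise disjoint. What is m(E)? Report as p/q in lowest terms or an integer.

For pairwise disjoint intervals, m(union_i I_i) = sum_i m(I_i),
and m is invariant under swapping open/closed endpoints (single points have measure 0).
So m(E) = sum_i (b_i - a_i).
  I_1 has length 23/2 - 9 = 5/2.
  I_2 has length 55/4 - 47/4 = 2.
Summing:
  m(E) = 5/2 + 2 = 9/2.

9/2


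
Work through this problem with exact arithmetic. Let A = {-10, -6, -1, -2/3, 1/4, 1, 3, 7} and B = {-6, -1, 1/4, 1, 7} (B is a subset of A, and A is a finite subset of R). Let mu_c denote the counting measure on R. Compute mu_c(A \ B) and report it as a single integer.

Counting measure assigns mu_c(E) = |E| (number of elements) when E is finite. For B subset A, A \ B is the set of elements of A not in B, so |A \ B| = |A| - |B|.
|A| = 8, |B| = 5, so mu_c(A \ B) = 8 - 5 = 3.

3


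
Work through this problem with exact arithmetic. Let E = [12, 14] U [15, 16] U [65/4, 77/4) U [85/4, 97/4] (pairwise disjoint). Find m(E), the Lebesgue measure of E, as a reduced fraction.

For pairwise disjoint intervals, m(union_i I_i) = sum_i m(I_i),
and m is invariant under swapping open/closed endpoints (single points have measure 0).
So m(E) = sum_i (b_i - a_i).
  I_1 has length 14 - 12 = 2.
  I_2 has length 16 - 15 = 1.
  I_3 has length 77/4 - 65/4 = 3.
  I_4 has length 97/4 - 85/4 = 3.
Summing:
  m(E) = 2 + 1 + 3 + 3 = 9.

9


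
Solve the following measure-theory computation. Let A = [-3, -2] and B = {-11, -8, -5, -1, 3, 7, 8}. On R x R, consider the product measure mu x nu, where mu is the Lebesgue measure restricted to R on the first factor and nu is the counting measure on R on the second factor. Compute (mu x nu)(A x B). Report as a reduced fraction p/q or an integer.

For a measurable rectangle A x B, the product measure satisfies
  (mu x nu)(A x B) = mu(A) * nu(B).
  mu(A) = 1.
  nu(B) = 7.
  (mu x nu)(A x B) = 1 * 7 = 7.

7


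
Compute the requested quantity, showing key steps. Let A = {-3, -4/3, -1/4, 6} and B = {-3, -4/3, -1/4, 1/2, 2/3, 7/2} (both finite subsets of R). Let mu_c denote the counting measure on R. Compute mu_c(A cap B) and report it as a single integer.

Counting measure on a finite set equals cardinality. mu_c(A cap B) = |A cap B| (elements appearing in both).
Enumerating the elements of A that also lie in B gives 3 element(s).
So mu_c(A cap B) = 3.

3


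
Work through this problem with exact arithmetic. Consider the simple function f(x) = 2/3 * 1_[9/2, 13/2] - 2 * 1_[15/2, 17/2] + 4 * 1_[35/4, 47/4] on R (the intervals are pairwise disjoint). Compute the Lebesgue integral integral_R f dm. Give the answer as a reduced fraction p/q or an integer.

For a simple function f = sum_i c_i * 1_{A_i} with disjoint A_i,
  integral f dm = sum_i c_i * m(A_i).
Lengths of the A_i:
  m(A_1) = 13/2 - 9/2 = 2.
  m(A_2) = 17/2 - 15/2 = 1.
  m(A_3) = 47/4 - 35/4 = 3.
Contributions c_i * m(A_i):
  (2/3) * (2) = 4/3.
  (-2) * (1) = -2.
  (4) * (3) = 12.
Total: 4/3 - 2 + 12 = 34/3.

34/3


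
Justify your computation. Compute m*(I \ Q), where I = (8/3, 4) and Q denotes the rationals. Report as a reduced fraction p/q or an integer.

The interval I = (8/3, 4) has m(I) = 4 - 8/3 = 4/3 (endpoints are measure-zero, so open/closed/half-open agree). Write I = (I cap Q) u (I \ Q). The rationals in I are countable, so m*(I cap Q) = 0 (cover each rational by intervals whose total length is arbitrarily small). By countable subadditivity m*(I) <= m*(I cap Q) + m*(I \ Q), hence m*(I \ Q) >= m(I) = 4/3. The reverse inequality m*(I \ Q) <= m*(I) = 4/3 is trivial since (I \ Q) is a subset of I. Therefore m*(I \ Q) = 4/3.

4/3


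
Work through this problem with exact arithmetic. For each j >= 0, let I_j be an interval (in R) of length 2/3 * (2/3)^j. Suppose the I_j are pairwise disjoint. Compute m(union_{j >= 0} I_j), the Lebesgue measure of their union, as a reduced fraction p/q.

By countable additivity of the Lebesgue measure on pairwise disjoint measurable sets,
  m(union_{j >= 0} I_j) = sum_{j >= 0} m(I_j) = sum_{j >= 0} a * r^j,
  with a = 2/3 and r = 2/3.
Since 0 < r = 2/3 < 1, the geometric series converges:
  sum_{j >= 0} a * r^j = a / (1 - r).
  = 2/3 / (1 - 2/3)
  = 2/3 / (1/3)
  = 2.

2


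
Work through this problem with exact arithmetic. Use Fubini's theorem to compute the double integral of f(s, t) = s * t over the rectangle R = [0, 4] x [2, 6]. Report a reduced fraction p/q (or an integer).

f(s, t) is a tensor product of a function of s and a function of t, and both factors are bounded continuous (hence Lebesgue integrable) on the rectangle, so Fubini's theorem applies:
  integral_R f d(m x m) = (integral_a1^b1 s ds) * (integral_a2^b2 t dt).
Inner integral in s: integral_{0}^{4} s ds = (4^2 - 0^2)/2
  = 8.
Inner integral in t: integral_{2}^{6} t dt = (6^2 - 2^2)/2
  = 16.
Product: (8) * (16) = 128.

128


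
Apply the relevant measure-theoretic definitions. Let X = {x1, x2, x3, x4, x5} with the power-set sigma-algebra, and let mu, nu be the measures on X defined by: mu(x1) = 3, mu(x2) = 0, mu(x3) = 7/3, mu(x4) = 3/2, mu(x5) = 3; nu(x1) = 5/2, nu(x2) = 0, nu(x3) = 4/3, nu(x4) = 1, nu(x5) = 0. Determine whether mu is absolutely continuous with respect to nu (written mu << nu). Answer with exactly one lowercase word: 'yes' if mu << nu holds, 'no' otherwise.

mu << nu means: every nu-null measurable set is also mu-null; equivalently, for every atom x, if nu({x}) = 0 then mu({x}) = 0.
Checking each atom:
  x1: nu = 5/2 > 0 -> no constraint.
  x2: nu = 0, mu = 0 -> consistent with mu << nu.
  x3: nu = 4/3 > 0 -> no constraint.
  x4: nu = 1 > 0 -> no constraint.
  x5: nu = 0, mu = 3 > 0 -> violates mu << nu.
The atom(s) x5 violate the condition (nu = 0 but mu > 0). Therefore mu is NOT absolutely continuous w.r.t. nu.

no


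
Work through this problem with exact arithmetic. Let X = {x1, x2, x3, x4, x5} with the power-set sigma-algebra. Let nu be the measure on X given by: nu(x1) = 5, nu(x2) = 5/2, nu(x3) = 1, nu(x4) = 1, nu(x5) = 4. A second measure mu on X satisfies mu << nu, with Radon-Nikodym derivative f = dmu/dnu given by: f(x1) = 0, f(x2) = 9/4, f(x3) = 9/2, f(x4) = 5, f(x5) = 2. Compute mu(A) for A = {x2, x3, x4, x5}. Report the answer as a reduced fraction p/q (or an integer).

By the defining property of the Radon-Nikodym derivative, for every measurable set A,
  mu(A) = integral_A f dnu.
Since nu is a discrete measure concentrated on the atoms of X, the integral over A reduces to the sum
  mu(A) = sum_{x in A} f(x) * nu({x}).
Computing each term:
  x2: f(x2) * nu(x2) = 9/4 * 5/2 = 45/8.
  x3: f(x3) * nu(x3) = 9/2 * 1 = 9/2.
  x4: f(x4) * nu(x4) = 5 * 1 = 5.
  x5: f(x5) * nu(x5) = 2 * 4 = 8.
Summing: mu(A) = 45/8 + 9/2 + 5 + 8 = 185/8.

185/8


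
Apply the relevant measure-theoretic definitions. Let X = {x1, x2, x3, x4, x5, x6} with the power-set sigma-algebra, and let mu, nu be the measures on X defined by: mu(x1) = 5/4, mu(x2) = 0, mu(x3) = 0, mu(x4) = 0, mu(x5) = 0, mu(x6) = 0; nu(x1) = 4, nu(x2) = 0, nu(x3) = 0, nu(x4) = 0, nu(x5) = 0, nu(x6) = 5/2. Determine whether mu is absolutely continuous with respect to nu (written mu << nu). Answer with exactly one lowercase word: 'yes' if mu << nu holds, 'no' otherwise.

mu << nu means: every nu-null measurable set is also mu-null; equivalently, for every atom x, if nu({x}) = 0 then mu({x}) = 0.
Checking each atom:
  x1: nu = 4 > 0 -> no constraint.
  x2: nu = 0, mu = 0 -> consistent with mu << nu.
  x3: nu = 0, mu = 0 -> consistent with mu << nu.
  x4: nu = 0, mu = 0 -> consistent with mu << nu.
  x5: nu = 0, mu = 0 -> consistent with mu << nu.
  x6: nu = 5/2 > 0 -> no constraint.
No atom violates the condition. Therefore mu << nu.

yes


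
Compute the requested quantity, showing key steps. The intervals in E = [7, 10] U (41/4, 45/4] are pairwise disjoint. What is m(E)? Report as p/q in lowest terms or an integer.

For pairwise disjoint intervals, m(union_i I_i) = sum_i m(I_i),
and m is invariant under swapping open/closed endpoints (single points have measure 0).
So m(E) = sum_i (b_i - a_i).
  I_1 has length 10 - 7 = 3.
  I_2 has length 45/4 - 41/4 = 1.
Summing:
  m(E) = 3 + 1 = 4.

4


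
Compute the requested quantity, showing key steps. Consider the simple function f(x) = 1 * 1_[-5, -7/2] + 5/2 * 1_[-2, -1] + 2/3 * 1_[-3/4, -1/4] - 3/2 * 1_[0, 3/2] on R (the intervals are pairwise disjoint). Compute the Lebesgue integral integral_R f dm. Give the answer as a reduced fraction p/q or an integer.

For a simple function f = sum_i c_i * 1_{A_i} with disjoint A_i,
  integral f dm = sum_i c_i * m(A_i).
Lengths of the A_i:
  m(A_1) = -7/2 - (-5) = 3/2.
  m(A_2) = -1 - (-2) = 1.
  m(A_3) = -1/4 - (-3/4) = 1/2.
  m(A_4) = 3/2 - 0 = 3/2.
Contributions c_i * m(A_i):
  (1) * (3/2) = 3/2.
  (5/2) * (1) = 5/2.
  (2/3) * (1/2) = 1/3.
  (-3/2) * (3/2) = -9/4.
Total: 3/2 + 5/2 + 1/3 - 9/4 = 25/12.

25/12


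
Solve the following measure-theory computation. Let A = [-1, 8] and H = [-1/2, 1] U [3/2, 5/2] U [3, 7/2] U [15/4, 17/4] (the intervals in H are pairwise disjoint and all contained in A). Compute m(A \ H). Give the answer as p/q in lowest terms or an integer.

The ambient interval has length m(A) = 8 - (-1) = 9.
Since the holes are disjoint and sit inside A, by finite additivity
  m(H) = sum_i (b_i - a_i), and m(A \ H) = m(A) - m(H).
Computing the hole measures:
  m(H_1) = 1 - (-1/2) = 3/2.
  m(H_2) = 5/2 - 3/2 = 1.
  m(H_3) = 7/2 - 3 = 1/2.
  m(H_4) = 17/4 - 15/4 = 1/2.
Summed: m(H) = 3/2 + 1 + 1/2 + 1/2 = 7/2.
So m(A \ H) = 9 - 7/2 = 11/2.

11/2


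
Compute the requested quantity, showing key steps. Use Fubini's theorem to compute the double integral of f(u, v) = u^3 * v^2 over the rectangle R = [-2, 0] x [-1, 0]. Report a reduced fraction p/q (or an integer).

f(u, v) is a tensor product of a function of u and a function of v, and both factors are bounded continuous (hence Lebesgue integrable) on the rectangle, so Fubini's theorem applies:
  integral_R f d(m x m) = (integral_a1^b1 u^3 du) * (integral_a2^b2 v^2 dv).
Inner integral in u: integral_{-2}^{0} u^3 du = (0^4 - (-2)^4)/4
  = -4.
Inner integral in v: integral_{-1}^{0} v^2 dv = (0^3 - (-1)^3)/3
  = 1/3.
Product: (-4) * (1/3) = -4/3.

-4/3


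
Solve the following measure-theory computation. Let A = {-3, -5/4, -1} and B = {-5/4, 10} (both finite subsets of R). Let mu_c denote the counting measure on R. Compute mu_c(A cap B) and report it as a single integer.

Counting measure on a finite set equals cardinality. mu_c(A cap B) = |A cap B| (elements appearing in both).
Enumerating the elements of A that also lie in B gives 1 element(s).
So mu_c(A cap B) = 1.

1


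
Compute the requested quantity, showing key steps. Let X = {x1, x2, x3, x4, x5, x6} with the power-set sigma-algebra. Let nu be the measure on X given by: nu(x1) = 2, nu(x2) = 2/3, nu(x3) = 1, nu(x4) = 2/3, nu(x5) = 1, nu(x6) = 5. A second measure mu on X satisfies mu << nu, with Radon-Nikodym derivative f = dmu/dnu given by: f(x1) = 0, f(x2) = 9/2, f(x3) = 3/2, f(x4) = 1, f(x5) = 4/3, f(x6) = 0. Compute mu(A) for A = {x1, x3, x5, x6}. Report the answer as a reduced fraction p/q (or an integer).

By the defining property of the Radon-Nikodym derivative, for every measurable set A,
  mu(A) = integral_A f dnu.
Since nu is a discrete measure concentrated on the atoms of X, the integral over A reduces to the sum
  mu(A) = sum_{x in A} f(x) * nu({x}).
Computing each term:
  x1: f(x1) * nu(x1) = 0 * 2 = 0.
  x3: f(x3) * nu(x3) = 3/2 * 1 = 3/2.
  x5: f(x5) * nu(x5) = 4/3 * 1 = 4/3.
  x6: f(x6) * nu(x6) = 0 * 5 = 0.
Summing: mu(A) = 0 + 3/2 + 4/3 + 0 = 17/6.

17/6


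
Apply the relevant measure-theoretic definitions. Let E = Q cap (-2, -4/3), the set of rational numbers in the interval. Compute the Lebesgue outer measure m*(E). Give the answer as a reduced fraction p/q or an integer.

Q cap (-2, -4/3) is countable; list its elements as q_1, q_2, ... . Fix eps > 0 and cover the k-th point by an interval of length eps * 2^(-k). The cover has total length eps * sum_{k>=1} 2^(-k) = eps, so by definition of outer measure m*(Q cap (-2, -4/3)) <= eps. Since eps was arbitrary and m* >= 0, the outer measure is 0.

0


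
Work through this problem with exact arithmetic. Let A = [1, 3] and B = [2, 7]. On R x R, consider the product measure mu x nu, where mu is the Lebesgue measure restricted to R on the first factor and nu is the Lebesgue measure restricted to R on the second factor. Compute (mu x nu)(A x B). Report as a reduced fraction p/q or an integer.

For a measurable rectangle A x B, the product measure satisfies
  (mu x nu)(A x B) = mu(A) * nu(B).
  mu(A) = 2.
  nu(B) = 5.
  (mu x nu)(A x B) = 2 * 5 = 10.

10


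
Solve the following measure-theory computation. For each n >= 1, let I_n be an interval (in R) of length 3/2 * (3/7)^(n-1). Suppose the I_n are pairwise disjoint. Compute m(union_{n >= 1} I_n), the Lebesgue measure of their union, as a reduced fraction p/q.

By countable additivity of the Lebesgue measure on pairwise disjoint measurable sets,
  m(union_{n >= 1} I_n) = sum_{n >= 1} m(I_n) = sum_{n >= 1} a * r^(n-1),
  with a = 3/2 and r = 3/7.
Since 0 < r = 3/7 < 1, the geometric series converges:
  sum_{n >= 1} a * r^(n-1) = a / (1 - r).
  = 3/2 / (1 - 3/7)
  = 3/2 / (4/7)
  = 21/8.

21/8
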